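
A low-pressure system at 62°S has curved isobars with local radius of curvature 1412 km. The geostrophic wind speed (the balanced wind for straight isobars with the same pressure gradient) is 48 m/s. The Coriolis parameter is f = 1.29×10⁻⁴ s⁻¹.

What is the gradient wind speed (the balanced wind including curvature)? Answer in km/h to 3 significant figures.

142 km/h

Around a low, centrifugal force acts outward with Coriolis, so pressure-gradient force balances both:
(1/ρ)|∂P/∂n| = fV + V²/R  →  V² + fR·V − fR·V_g = 0
With fR = 1.29×10⁻⁴ × 1412×10³ m = 182 m/s:
V = [−fR + √((fR)² + 4 fR V_g)]/2 = [−182 + √(182² + 4×182×48)]/2 = 39.5 m/s
Subgeostrophic (V < V_g = 48 m/s), as expected around a low.
Converting: 39.5 m/s × 3.6 = 142 km/h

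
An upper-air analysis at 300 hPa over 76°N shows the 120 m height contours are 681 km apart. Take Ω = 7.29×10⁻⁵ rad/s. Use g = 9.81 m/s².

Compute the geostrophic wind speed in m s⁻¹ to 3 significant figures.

12.2 m s⁻¹

Coriolis parameter at 76°N:
f = 2Ω sin φ = 2 × 7.29×10⁻⁵ × sin 76° = 1.41×10⁻⁴ s⁻¹
Height gradient: |∂Z/∂n| = 120 m / 681000 m = 1.76×10⁻⁴
On a pressure surface, geostrophic balance gives V_g = (g/f)|∂Z/∂n|:
V_g = 9.81 × 1.76×10⁻⁴ / 1.41×10⁻⁴ = 12.2 m/s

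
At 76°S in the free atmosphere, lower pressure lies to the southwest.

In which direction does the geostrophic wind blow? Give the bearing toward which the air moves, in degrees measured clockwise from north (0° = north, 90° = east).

The pressure-gradient force points toward the southwest (bearing 225°).
Geostrophic balance: in the Southern Hemisphere the Coriolis force deflects motion to the left, so the geostrophic wind blows 90° to the left of the pressure-gradient force (low pressure on the right).
Rotating 225° by 90° counterclockwise gives 135° — the wind blows toward the southeast.

135°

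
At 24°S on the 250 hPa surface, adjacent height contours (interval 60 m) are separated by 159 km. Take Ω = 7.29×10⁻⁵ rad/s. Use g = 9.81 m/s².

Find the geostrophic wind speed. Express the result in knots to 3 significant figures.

121 knots

Coriolis parameter at 24°S:
f = 2Ω sin φ = 2 × 7.29×10⁻⁵ × sin 24° = 5.93×10⁻⁵ s⁻¹
Height gradient: |∂Z/∂n| = 60 m / 159000 m = 3.77×10⁻⁴
On a pressure surface, geostrophic balance gives V_g = (g/f)|∂Z/∂n|:
V_g = 9.81 × 3.77×10⁻⁴ / 5.93×10⁻⁵ = 62.4 m/s
Converting: 62.4 m/s × 1.944 = 121 knots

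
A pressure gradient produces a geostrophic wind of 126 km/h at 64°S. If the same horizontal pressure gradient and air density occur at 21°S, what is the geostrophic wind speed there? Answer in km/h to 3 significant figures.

316 km/h

With the same pressure gradient and density, V_g ∝ 1/f ∝ 1/sin φ.
V₂ = V₁ · sin φ₁ / sin φ₂ = 126 × sin 64° / sin 21°
V₂ = 126 × 0.8988/0.3584 = 316 km/h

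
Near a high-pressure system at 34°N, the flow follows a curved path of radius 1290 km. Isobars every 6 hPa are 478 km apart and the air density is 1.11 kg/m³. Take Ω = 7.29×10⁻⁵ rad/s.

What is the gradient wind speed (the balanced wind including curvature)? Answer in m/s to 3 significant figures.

Coriolis parameter at 34°N:
f = 2Ω sin φ = 2 × 7.29×10⁻⁵ × sin 34° = 8.15×10⁻⁵ s⁻¹
Pressure gradient: |∂P/∂n| = 600 Pa / 478000 m = 1.26×10⁻³ Pa/m
Geostrophic speed: V_g = |∂P/∂n|/(fρ) = 1.26×10⁻³/(8.15×10⁻⁵ × 1.11) = 13.9 m/s
Around a high, pressure-gradient force acts outward with centrifugal, so Coriolis balances both:
fV = (1/ρ)|∂P/∂n| + V²/R  →  V² − fR·V + fR·V_g = 0
With fR = 8.15×10⁻⁵ × 1290×10³ m = 105 m/s:
V = [fR − √((fR)² − 4 fR V_g)]/2 = [105 − √(105² − 4×105×13.9)]/2 = 16.4 m/s
Supergeostrophic (V > V_g = 13.9 m/s), as expected around a high.

16.4 m/s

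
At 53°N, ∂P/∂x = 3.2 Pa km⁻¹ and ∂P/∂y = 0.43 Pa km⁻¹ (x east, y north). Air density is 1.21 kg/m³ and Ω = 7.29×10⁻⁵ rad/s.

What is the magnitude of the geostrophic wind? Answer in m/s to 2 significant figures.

23 m/s

Coriolis parameter at 53°N:
f = 2Ω sin φ = 2 × 7.29×10⁻⁵ × sin 53° = 1.16×10⁻⁴ s⁻¹
Component geostrophic relations (x east, y north):
u_g = −(1/(fρ)) ∂P/∂y,  v_g = (1/(fρ)) ∂P/∂x
u_g = −(0.43×10⁻³)/(1.16×10⁻⁴ × 1.21) = −3.05 m/s;  v_g = (3.2×10⁻³)/(1.16×10⁻⁴ × 1.21) = 22.7 m/s
|V_g| = √(u_g² + v_g²) = 22.9 m/s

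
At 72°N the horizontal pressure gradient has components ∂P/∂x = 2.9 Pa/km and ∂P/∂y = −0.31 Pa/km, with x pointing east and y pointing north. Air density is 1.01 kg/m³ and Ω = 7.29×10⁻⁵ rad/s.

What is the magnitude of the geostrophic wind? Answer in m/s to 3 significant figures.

20.8 m/s

Coriolis parameter at 72°N:
f = 2Ω sin φ = 2 × 7.29×10⁻⁵ × sin 72° = 1.39×10⁻⁴ s⁻¹
Component geostrophic relations (x east, y north):
u_g = −(1/(fρ)) ∂P/∂y,  v_g = (1/(fρ)) ∂P/∂x
u_g = −(−0.31×10⁻³)/(1.39×10⁻⁴ × 1.01) = 2.21 m/s;  v_g = (2.9×10⁻³)/(1.39×10⁻⁴ × 1.01) = 20.7 m/s
|V_g| = √(u_g² + v_g²) = 20.8 m/s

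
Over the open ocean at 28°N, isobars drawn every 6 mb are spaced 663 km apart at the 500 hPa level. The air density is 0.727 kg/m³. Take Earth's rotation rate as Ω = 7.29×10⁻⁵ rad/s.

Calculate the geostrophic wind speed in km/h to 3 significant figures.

65.5 km/h

Coriolis parameter at 28°N:
f = 2Ω sin φ = 2 × 7.29×10⁻⁵ × sin 28° = 6.84×10⁻⁵ s⁻¹
Pressure gradient: |∂P/∂n| = 600 Pa / 663000 m = 9.05×10⁻⁴ Pa/m
Geostrophic balance (pressure-gradient force = Coriolis force):
V_g = (1/(fρ)) |∂P/∂n| = 9.05×10⁻⁴ / (6.84×10⁻⁵ × 0.727) = 18.2 m/s
Converting: 18.2 m/s × 3.6 = 65.5 km/h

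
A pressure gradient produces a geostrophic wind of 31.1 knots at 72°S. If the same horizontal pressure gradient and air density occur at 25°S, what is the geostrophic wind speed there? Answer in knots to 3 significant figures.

With the same pressure gradient and density, V_g ∝ 1/f ∝ 1/sin φ.
V₂ = V₁ · sin φ₁ / sin φ₂ = 31.1 × sin 72° / sin 25°
V₂ = 31.1 × 0.9511/0.4226 = 70.0 knots

70.0 knots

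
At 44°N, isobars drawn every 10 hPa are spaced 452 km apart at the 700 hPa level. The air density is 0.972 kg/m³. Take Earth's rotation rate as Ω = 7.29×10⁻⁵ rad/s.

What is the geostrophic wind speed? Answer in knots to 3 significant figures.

Coriolis parameter at 44°N:
f = 2Ω sin φ = 2 × 7.29×10⁻⁵ × sin 44° = 1.01×10⁻⁴ s⁻¹
Pressure gradient: |∂P/∂n| = 1000 Pa / 452000 m = 2.21×10⁻³ Pa/m
Geostrophic balance (pressure-gradient force = Coriolis force):
V_g = (1/(fρ)) |∂P/∂n| = 2.21×10⁻³ / (1.01×10⁻⁴ × 0.972) = 22.5 m/s
Converting: 22.5 m/s × 1.944 = 43.7 knots

43.7 knots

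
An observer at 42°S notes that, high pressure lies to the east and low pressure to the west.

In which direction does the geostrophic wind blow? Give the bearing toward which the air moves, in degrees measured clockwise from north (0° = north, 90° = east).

180°

The pressure-gradient force points toward the west (bearing 270°).
Geostrophic balance: in the Southern Hemisphere the Coriolis force deflects motion to the left, so the geostrophic wind blows 90° to the left of the pressure-gradient force (low pressure on the right).
Rotating 270° by 90° counterclockwise gives 180° — the wind blows toward the south.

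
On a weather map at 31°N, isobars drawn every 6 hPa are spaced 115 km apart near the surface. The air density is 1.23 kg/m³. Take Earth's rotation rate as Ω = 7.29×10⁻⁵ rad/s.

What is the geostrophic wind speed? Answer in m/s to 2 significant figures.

56 m/s

Coriolis parameter at 31°N:
f = 2Ω sin φ = 2 × 7.29×10⁻⁵ × sin 31° = 7.51×10⁻⁵ s⁻¹
Pressure gradient: |∂P/∂n| = 600 Pa / 115000 m = 5.22×10⁻³ Pa/m
Geostrophic balance (pressure-gradient force = Coriolis force):
V_g = (1/(fρ)) |∂P/∂n| = 5.22×10⁻³ / (7.51×10⁻⁵ × 1.23) = 56.5 m/s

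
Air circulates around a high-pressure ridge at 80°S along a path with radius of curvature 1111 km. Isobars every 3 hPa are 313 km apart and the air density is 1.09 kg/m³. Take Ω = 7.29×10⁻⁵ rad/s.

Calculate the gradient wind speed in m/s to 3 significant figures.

Coriolis parameter at 80°S:
f = 2Ω sin φ = 2 × 7.29×10⁻⁵ × sin 80° = 1.44×10⁻⁴ s⁻¹
Pressure gradient: |∂P/∂n| = 300 Pa / 313000 m = 9.58×10⁻⁴ Pa/m
Geostrophic speed: V_g = |∂P/∂n|/(fρ) = 9.58×10⁻⁴/(1.44×10⁻⁴ × 1.09) = 6.12 m/s
Around a high, pressure-gradient force acts outward with centrifugal, so Coriolis balances both:
fV = (1/ρ)|∂P/∂n| + V²/R  →  V² − fR·V + fR·V_g = 0
With fR = 1.44×10⁻⁴ × 1111×10³ m = 160 m/s:
V = [fR − √((fR)² − 4 fR V_g)]/2 = [160 − √(160² − 4×160×6.12)]/2 = 6.38 m/s
Supergeostrophic (V > V_g = 6.12 m/s), as expected around a high.

6.38 m/s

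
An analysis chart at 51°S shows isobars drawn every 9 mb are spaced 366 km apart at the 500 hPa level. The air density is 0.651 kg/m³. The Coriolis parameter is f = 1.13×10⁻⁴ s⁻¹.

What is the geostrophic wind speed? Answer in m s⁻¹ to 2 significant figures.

33 m s⁻¹

Pressure gradient: |∂P/∂n| = 900 Pa / 366000 m = 2.46×10⁻³ Pa/m
Geostrophic balance (pressure-gradient force = Coriolis force):
V_g = (1/(fρ)) |∂P/∂n| = 2.46×10⁻³ / (1.13×10⁻⁴ × 0.651) = 33.4 m/s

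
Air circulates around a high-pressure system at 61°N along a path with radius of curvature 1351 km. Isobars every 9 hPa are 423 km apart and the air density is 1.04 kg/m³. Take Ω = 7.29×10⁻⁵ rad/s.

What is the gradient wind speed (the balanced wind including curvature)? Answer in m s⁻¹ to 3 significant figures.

17.9 m s⁻¹

Coriolis parameter at 61°N:
f = 2Ω sin φ = 2 × 7.29×10⁻⁵ × sin 61° = 1.28×10⁻⁴ s⁻¹
Pressure gradient: |∂P/∂n| = 900 Pa / 423000 m = 2.13×10⁻³ Pa/m
Geostrophic speed: V_g = |∂P/∂n|/(fρ) = 2.13×10⁻³/(1.28×10⁻⁴ × 1.04) = 16.0 m/s
Around a high, pressure-gradient force acts outward with centrifugal, so Coriolis balances both:
fV = (1/ρ)|∂P/∂n| + V²/R  →  V² − fR·V + fR·V_g = 0
With fR = 1.28×10⁻⁴ × 1351×10³ m = 172 m/s:
V = [fR − √((fR)² − 4 fR V_g)]/2 = [172 − √(172² − 4×172×16)]/2 = 17.9 m/s
Supergeostrophic (V > V_g = 16 m/s), as expected around a high.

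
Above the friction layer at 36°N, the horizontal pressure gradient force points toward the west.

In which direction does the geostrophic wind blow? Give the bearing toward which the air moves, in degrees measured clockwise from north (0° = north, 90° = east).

000°

The pressure-gradient force points toward the west (bearing 270°).
Geostrophic balance: in the Northern Hemisphere the Coriolis force deflects motion to the right, so the geostrophic wind blows 90° to the right of the pressure-gradient force (low pressure on the left).
Rotating 270° by 90° clockwise gives 000° — the wind blows toward the north.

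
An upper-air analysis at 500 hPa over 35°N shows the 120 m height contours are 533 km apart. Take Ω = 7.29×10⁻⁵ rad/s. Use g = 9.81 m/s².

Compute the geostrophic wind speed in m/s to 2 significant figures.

Coriolis parameter at 35°N:
f = 2Ω sin φ = 2 × 7.29×10⁻⁵ × sin 35° = 8.36×10⁻⁵ s⁻¹
Height gradient: |∂Z/∂n| = 120 m / 533000 m = 2.25×10⁻⁴
On a pressure surface, geostrophic balance gives V_g = (g/f)|∂Z/∂n|:
V_g = 9.81 × 2.25×10⁻⁴ / 8.36×10⁻⁵ = 26.4 m/s

26 m/s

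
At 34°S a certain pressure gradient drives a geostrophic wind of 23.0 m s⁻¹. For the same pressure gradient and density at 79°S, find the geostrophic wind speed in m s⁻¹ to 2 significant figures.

13 m s⁻¹

With the same pressure gradient and density, V_g ∝ 1/f ∝ 1/sin φ.
V₂ = V₁ · sin φ₁ / sin φ₂ = 23.0 × sin 34° / sin 79°
V₂ = 23.0 × 0.5592/0.9816 = 13 m s⁻¹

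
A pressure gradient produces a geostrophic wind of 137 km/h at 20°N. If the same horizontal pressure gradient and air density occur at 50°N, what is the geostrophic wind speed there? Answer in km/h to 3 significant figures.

With the same pressure gradient and density, V_g ∝ 1/f ∝ 1/sin φ.
V₂ = V₁ · sin φ₁ / sin φ₂ = 137 × sin 20° / sin 50°
V₂ = 137 × 0.3420/0.7660 = 61.2 km/h

61.2 km/h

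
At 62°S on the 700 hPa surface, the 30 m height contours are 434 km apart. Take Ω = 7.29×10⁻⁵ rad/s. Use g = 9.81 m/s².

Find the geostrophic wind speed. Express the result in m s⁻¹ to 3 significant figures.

Coriolis parameter at 62°S:
f = 2Ω sin φ = 2 × 7.29×10⁻⁵ × sin 62° = 1.29×10⁻⁴ s⁻¹
Height gradient: |∂Z/∂n| = 30 m / 434000 m = 6.91×10⁻⁵
On a pressure surface, geostrophic balance gives V_g = (g/f)|∂Z/∂n|:
V_g = 9.81 × 6.91×10⁻⁵ / 1.29×10⁻⁴ = 5.27 m/s

5.27 m s⁻¹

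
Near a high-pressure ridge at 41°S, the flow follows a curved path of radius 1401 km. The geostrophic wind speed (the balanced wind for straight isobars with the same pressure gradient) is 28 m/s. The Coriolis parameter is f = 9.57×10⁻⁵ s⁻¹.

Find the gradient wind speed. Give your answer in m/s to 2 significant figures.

Around a high, pressure-gradient force acts outward with centrifugal, so Coriolis balances both:
fV = (1/ρ)|∂P/∂n| + V²/R  →  V² − fR·V + fR·V_g = 0
With fR = 9.57×10⁻⁵ × 1401×10³ m = 134 m/s:
V = [fR − √((fR)² − 4 fR V_g)]/2 = [134 − √(134² − 4×134×28)]/2 = 39.8 m/s
Supergeostrophic (V > V_g = 28 m/s), as expected around a high.

40 m/s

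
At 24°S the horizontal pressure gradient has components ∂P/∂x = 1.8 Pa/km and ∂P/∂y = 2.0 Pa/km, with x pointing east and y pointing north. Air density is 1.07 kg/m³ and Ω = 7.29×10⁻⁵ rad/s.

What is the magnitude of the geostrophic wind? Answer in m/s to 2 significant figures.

Coriolis parameter at 24°S:
f = 2Ω sin φ = 2 × 7.29×10⁻⁵ × sin 24° = 5.93×10⁻⁵ s⁻¹
In the Southern Hemisphere f is negative: f = −5.93×10⁻⁵ s⁻¹.
Component geostrophic relations (x east, y north):
u_g = −(1/(fρ)) ∂P/∂y,  v_g = (1/(fρ)) ∂P/∂x
u_g = −(2.0×10⁻³)/(−5.93×10⁻⁵ × 1.07) = 31.5 m/s;  v_g = (1.8×10⁻³)/(−5.93×10⁻⁵ × 1.07) = −28.4 m/s
|V_g| = √(u_g² + v_g²) = 42.4 m/s

42 m/s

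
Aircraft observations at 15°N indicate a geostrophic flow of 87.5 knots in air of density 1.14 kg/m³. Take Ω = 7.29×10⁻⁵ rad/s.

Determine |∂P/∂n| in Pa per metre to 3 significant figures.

Coriolis parameter at 15°N:
f = 2Ω sin φ = 2 × 7.29×10⁻⁵ × sin 15° = 3.77×10⁻⁵ s⁻¹
Wind speed in SI: 87.5 knots = 45.0 m/s
Geostrophic balance rearranged: |∂P/∂n| = f ρ V_g
|∂P/∂n| = 3.77×10⁻⁵ × 1.14 × 45.0 = 1.94×10⁻³ Pa/m

1.94×10⁻³ Pa/m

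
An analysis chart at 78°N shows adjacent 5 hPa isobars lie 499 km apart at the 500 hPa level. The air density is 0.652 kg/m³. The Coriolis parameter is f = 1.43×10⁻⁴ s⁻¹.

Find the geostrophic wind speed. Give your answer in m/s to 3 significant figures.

Pressure gradient: |∂P/∂n| = 500 Pa / 499000 m = 1.00×10⁻³ Pa/m
Geostrophic balance (pressure-gradient force = Coriolis force):
V_g = (1/(fρ)) |∂P/∂n| = 1.00×10⁻³ / (1.43×10⁻⁴ × 0.652) = 10.7 m/s

10.7 m/s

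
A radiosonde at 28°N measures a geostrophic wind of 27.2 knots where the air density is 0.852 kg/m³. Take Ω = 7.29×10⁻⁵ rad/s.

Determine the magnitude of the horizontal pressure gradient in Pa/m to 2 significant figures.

Coriolis parameter at 28°N:
f = 2Ω sin φ = 2 × 7.29×10⁻⁵ × sin 28° = 6.84×10⁻⁵ s⁻¹
Wind speed in SI: 27.2 knots = 14.0 m/s
Geostrophic balance rearranged: |∂P/∂n| = f ρ V_g
|∂P/∂n| = 6.84×10⁻⁵ × 0.852 × 14.0 = 8.16×10⁻⁴ Pa/m

8.2×10⁻⁴ Pa/m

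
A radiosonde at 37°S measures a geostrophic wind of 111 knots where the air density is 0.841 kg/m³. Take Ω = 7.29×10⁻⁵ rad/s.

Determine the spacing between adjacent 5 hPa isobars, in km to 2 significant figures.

120 km

Coriolis parameter at 37°S:
f = 2Ω sin φ = 2 × 7.29×10⁻⁵ × sin 37° = 8.77×10⁻⁵ s⁻¹
Wind speed in SI: 111 knots = 57.1 m/s
Geostrophic balance rearranged: |∂P/∂n| = f ρ V_g
|∂P/∂n| = 8.77×10⁻⁵ × 0.841 × 57.1 = 4.21×10⁻³ Pa/m
Isobar spacing: Δn = ΔP/|∂P/∂n| = 500 Pa / 4.21×10⁻³ Pa/m = 118657 m ≈ 120 km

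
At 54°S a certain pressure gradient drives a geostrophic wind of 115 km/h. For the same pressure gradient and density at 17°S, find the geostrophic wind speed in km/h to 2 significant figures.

With the same pressure gradient and density, V_g ∝ 1/f ∝ 1/sin φ.
V₂ = V₁ · sin φ₁ / sin φ₂ = 115 × sin 54° / sin 17°
V₂ = 115 × 0.8090/0.2924 = 320 km/h

320 km/h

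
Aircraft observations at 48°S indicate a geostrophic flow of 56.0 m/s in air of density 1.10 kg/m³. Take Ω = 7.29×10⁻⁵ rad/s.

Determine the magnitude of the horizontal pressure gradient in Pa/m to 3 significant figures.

Coriolis parameter at 48°S:
f = 2Ω sin φ = 2 × 7.29×10⁻⁵ × sin 48° = 1.08×10⁻⁴ s⁻¹
Geostrophic balance rearranged: |∂P/∂n| = f ρ V_g
|∂P/∂n| = 1.08×10⁻⁴ × 1.10 × 56.0 = 6.67×10⁻³ Pa/m

6.67×10⁻³ Pa/m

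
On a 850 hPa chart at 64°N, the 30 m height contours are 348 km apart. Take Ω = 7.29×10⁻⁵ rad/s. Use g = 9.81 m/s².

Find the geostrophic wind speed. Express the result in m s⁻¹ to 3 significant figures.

Coriolis parameter at 64°N:
f = 2Ω sin φ = 2 × 7.29×10⁻⁵ × sin 64° = 1.31×10⁻⁴ s⁻¹
Height gradient: |∂Z/∂n| = 30 m / 348000 m = 8.62×10⁻⁵
On a pressure surface, geostrophic balance gives V_g = (g/f)|∂Z/∂n|:
V_g = 9.81 × 8.62×10⁻⁵ / 1.31×10⁻⁴ = 6.45 m/s

6.45 m s⁻¹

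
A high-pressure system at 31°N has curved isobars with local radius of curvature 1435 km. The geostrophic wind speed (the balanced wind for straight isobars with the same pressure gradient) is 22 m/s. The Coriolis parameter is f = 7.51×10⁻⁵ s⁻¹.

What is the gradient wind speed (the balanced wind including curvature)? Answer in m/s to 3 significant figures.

Around a high, pressure-gradient force acts outward with centrifugal, so Coriolis balances both:
fV = (1/ρ)|∂P/∂n| + V²/R  →  V² − fR·V + fR·V_g = 0
With fR = 7.51×10⁻⁵ × 1435×10³ m = 108 m/s:
V = [fR − √((fR)² − 4 fR V_g)]/2 = [108 − √(108² − 4×108×22)]/2 = 30.8 m/s
Supergeostrophic (V > V_g = 22 m/s), as expected around a high.

30.8 m/s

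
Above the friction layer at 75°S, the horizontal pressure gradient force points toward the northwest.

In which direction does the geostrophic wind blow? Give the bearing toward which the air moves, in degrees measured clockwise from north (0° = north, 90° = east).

The pressure-gradient force points toward the northwest (bearing 315°).
Geostrophic balance: in the Southern Hemisphere the Coriolis force deflects motion to the left, so the geostrophic wind blows 90° to the left of the pressure-gradient force (low pressure on the right).
Rotating 315° by 90° counterclockwise gives 225° — the wind blows toward the southwest.

225°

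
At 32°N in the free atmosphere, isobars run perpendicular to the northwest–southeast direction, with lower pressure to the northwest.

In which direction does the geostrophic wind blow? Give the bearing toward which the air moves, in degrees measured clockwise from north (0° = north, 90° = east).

045°

The pressure-gradient force points toward the northwest (bearing 315°).
Geostrophic balance: in the Northern Hemisphere the Coriolis force deflects motion to the right, so the geostrophic wind blows 90° to the right of the pressure-gradient force (low pressure on the left).
Rotating 315° by 90° clockwise gives 045° — the wind blows toward the northeast.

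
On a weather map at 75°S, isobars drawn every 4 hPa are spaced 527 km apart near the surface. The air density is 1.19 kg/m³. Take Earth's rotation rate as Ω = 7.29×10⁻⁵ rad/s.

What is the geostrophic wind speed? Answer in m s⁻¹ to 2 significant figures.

Coriolis parameter at 75°S:
f = 2Ω sin φ = 2 × 7.29×10⁻⁵ × sin 75° = 1.41×10⁻⁴ s⁻¹
Pressure gradient: |∂P/∂n| = 400 Pa / 527000 m = 7.59×10⁻⁴ Pa/m
Geostrophic balance (pressure-gradient force = Coriolis force):
V_g = (1/(fρ)) |∂P/∂n| = 7.59×10⁻⁴ / (1.41×10⁻⁴ × 1.19) = 4.53 m/s

4.5 m s⁻¹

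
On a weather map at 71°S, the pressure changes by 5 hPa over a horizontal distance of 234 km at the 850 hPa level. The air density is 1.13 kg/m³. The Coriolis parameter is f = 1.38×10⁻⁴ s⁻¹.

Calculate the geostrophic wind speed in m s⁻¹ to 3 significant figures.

Pressure gradient: |∂P/∂n| = 500 Pa / 234000 m = 2.14×10⁻³ Pa/m
Geostrophic balance (pressure-gradient force = Coriolis force):
V_g = (1/(fρ)) |∂P/∂n| = 2.14×10⁻³ / (1.38×10⁻⁴ × 1.13) = 13.7 m/s

13.7 m s⁻¹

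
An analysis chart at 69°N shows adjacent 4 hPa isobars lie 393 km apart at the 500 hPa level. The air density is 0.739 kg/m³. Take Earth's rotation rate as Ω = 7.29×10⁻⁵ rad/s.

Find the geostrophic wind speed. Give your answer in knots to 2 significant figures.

Coriolis parameter at 69°N:
f = 2Ω sin φ = 2 × 7.29×10⁻⁵ × sin 69° = 1.36×10⁻⁴ s⁻¹
Pressure gradient: |∂P/∂n| = 400 Pa / 393000 m = 1.02×10⁻³ Pa/m
Geostrophic balance (pressure-gradient force = Coriolis force):
V_g = (1/(fρ)) |∂P/∂n| = 1.02×10⁻³ / (1.36×10⁻⁴ × 0.739) = 10.1 m/s
Converting: 10.1 m/s × 1.944 = 20 knots

20 knots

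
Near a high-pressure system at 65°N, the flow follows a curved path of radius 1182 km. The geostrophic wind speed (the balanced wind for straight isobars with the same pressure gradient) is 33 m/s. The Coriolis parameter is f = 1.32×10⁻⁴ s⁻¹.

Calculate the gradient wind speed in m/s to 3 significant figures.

Around a high, pressure-gradient force acts outward with centrifugal, so Coriolis balances both:
fV = (1/ρ)|∂P/∂n| + V²/R  →  V² − fR·V + fR·V_g = 0
With fR = 1.32×10⁻⁴ × 1182×10³ m = 156 m/s:
V = [fR − √((fR)² − 4 fR V_g)]/2 = [156 − √(156² − 4×156×33)]/2 = 47.4 m/s
Supergeostrophic (V > V_g = 33 m/s), as expected around a high.

47.4 m/s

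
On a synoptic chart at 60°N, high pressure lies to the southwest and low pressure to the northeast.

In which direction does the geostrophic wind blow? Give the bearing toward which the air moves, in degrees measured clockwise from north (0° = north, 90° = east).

135°

The pressure-gradient force points toward the northeast (bearing 045°).
Geostrophic balance: in the Northern Hemisphere the Coriolis force deflects motion to the right, so the geostrophic wind blows 90° to the right of the pressure-gradient force (low pressure on the left).
Rotating 045° by 90° clockwise gives 135° — the wind blows toward the southeast.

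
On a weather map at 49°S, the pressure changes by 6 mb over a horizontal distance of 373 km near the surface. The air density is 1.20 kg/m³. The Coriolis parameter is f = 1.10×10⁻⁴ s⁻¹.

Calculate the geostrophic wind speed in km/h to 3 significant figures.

43.9 km/h

Pressure gradient: |∂P/∂n| = 600 Pa / 373000 m = 1.61×10⁻³ Pa/m
Geostrophic balance (pressure-gradient force = Coriolis force):
V_g = (1/(fρ)) |∂P/∂n| = 1.61×10⁻³ / (1.10×10⁻⁴ × 1.20) = 12.2 m/s
Converting: 12.2 m/s × 3.6 = 43.9 km/h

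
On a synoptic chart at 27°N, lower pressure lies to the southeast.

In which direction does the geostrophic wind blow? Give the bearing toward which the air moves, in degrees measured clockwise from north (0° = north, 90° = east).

225°

The pressure-gradient force points toward the southeast (bearing 135°).
Geostrophic balance: in the Northern Hemisphere the Coriolis force deflects motion to the right, so the geostrophic wind blows 90° to the right of the pressure-gradient force (low pressure on the left).
Rotating 135° by 90° clockwise gives 225° — the wind blows toward the southwest.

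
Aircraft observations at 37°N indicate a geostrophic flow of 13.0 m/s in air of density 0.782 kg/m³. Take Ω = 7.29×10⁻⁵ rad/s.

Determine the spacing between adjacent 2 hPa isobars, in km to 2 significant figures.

220 km

Coriolis parameter at 37°N:
f = 2Ω sin φ = 2 × 7.29×10⁻⁵ × sin 37° = 8.77×10⁻⁵ s⁻¹
Geostrophic balance rearranged: |∂P/∂n| = f ρ V_g
|∂P/∂n| = 8.77×10⁻⁵ × 0.782 × 13.0 = 8.92×10⁻⁴ Pa/m
Isobar spacing: Δn = ΔP/|∂P/∂n| = 200 Pa / 8.92×10⁻⁴ Pa/m = 224212 m ≈ 220 km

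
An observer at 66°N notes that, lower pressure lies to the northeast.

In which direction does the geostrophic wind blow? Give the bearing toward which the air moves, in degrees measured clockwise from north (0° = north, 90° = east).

135°

The pressure-gradient force points toward the northeast (bearing 045°).
Geostrophic balance: in the Northern Hemisphere the Coriolis force deflects motion to the right, so the geostrophic wind blows 90° to the right of the pressure-gradient force (low pressure on the left).
Rotating 045° by 90° clockwise gives 135° — the wind blows toward the southeast.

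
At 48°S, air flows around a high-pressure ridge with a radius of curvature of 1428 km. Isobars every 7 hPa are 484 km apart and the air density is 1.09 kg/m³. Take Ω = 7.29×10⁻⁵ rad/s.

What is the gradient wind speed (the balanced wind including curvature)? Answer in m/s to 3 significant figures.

Coriolis parameter at 48°S:
f = 2Ω sin φ = 2 × 7.29×10⁻⁵ × sin 48° = 1.08×10⁻⁴ s⁻¹
Pressure gradient: |∂P/∂n| = 700 Pa / 484000 m = 1.45×10⁻³ Pa/m
Geostrophic speed: V_g = |∂P/∂n|/(fρ) = 1.45×10⁻³/(1.08×10⁻⁴ × 1.09) = 12.2 m/s
Around a high, pressure-gradient force acts outward with centrifugal, so Coriolis balances both:
fV = (1/ρ)|∂P/∂n| + V²/R  →  V² − fR·V + fR·V_g = 0
With fR = 1.08×10⁻⁴ × 1428×10³ m = 155 m/s:
V = [fR − √((fR)² − 4 fR V_g)]/2 = [155 − √(155² − 4×155×12.2)]/2 = 13.4 m/s
Supergeostrophic (V > V_g = 12.2 m/s), as expected around a high.

13.4 m/s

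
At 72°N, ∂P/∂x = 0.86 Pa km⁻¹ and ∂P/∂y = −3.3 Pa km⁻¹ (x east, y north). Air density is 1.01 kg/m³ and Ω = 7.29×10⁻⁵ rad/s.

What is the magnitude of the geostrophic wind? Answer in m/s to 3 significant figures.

Coriolis parameter at 72°N:
f = 2Ω sin φ = 2 × 7.29×10⁻⁵ × sin 72° = 1.39×10⁻⁴ s⁻¹
Component geostrophic relations (x east, y north):
u_g = −(1/(fρ)) ∂P/∂y,  v_g = (1/(fρ)) ∂P/∂x
u_g = −(−3.3×10⁻³)/(1.39×10⁻⁴ × 1.01) = 23.6 m/s;  v_g = (0.86×10⁻³)/(1.39×10⁻⁴ × 1.01) = 6.14 m/s
|V_g| = √(u_g² + v_g²) = 24.3 m/s

24.3 m/s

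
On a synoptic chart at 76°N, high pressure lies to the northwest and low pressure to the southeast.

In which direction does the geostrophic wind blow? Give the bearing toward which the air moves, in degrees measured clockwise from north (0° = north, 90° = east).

The pressure-gradient force points toward the southeast (bearing 135°).
Geostrophic balance: in the Northern Hemisphere the Coriolis force deflects motion to the right, so the geostrophic wind blows 90° to the right of the pressure-gradient force (low pressure on the left).
Rotating 135° by 90° clockwise gives 225° — the wind blows toward the southwest.

225°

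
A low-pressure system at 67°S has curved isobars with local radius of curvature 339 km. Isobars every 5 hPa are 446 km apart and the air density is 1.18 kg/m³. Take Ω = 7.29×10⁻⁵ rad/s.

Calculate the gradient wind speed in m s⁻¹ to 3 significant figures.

6.23 m s⁻¹

Coriolis parameter at 67°S:
f = 2Ω sin φ = 2 × 7.29×10⁻⁵ × sin 67° = 1.34×10⁻⁴ s⁻¹
Pressure gradient: |∂P/∂n| = 500 Pa / 446000 m = 1.12×10⁻³ Pa/m
Geostrophic speed: V_g = |∂P/∂n|/(fρ) = 1.12×10⁻³/(1.34×10⁻⁴ × 1.18) = 7.08 m/s
Around a low, centrifugal force acts outward with Coriolis, so pressure-gradient force balances both:
(1/ρ)|∂P/∂n| = fV + V²/R  →  V² + fR·V − fR·V_g = 0
With fR = 1.34×10⁻⁴ × 339×10³ m = 45.5 m/s:
V = [−fR + √((fR)² + 4 fR V_g)]/2 = [−45.5 + √(45.5² + 4×45.5×7.08)]/2 = 6.23 m/s
Subgeostrophic (V < V_g = 7.08 m/s), as expected around a low.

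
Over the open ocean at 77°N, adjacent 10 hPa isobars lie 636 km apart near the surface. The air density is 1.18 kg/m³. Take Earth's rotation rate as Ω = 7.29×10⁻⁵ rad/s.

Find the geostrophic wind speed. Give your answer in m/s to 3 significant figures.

Coriolis parameter at 77°N:
f = 2Ω sin φ = 2 × 7.29×10⁻⁵ × sin 77° = 1.42×10⁻⁴ s⁻¹
Pressure gradient: |∂P/∂n| = 1000 Pa / 636000 m = 1.57×10⁻³ Pa/m
Geostrophic balance (pressure-gradient force = Coriolis force):
V_g = (1/(fρ)) |∂P/∂n| = 1.57×10⁻³ / (1.42×10⁻⁴ × 1.18) = 9.38 m/s

9.38 m/s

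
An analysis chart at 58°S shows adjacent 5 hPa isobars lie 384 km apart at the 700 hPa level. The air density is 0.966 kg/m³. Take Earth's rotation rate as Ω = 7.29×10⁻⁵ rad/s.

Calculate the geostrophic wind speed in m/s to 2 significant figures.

11 m/s

Coriolis parameter at 58°S:
f = 2Ω sin φ = 2 × 7.29×10⁻⁵ × sin 58° = 1.24×10⁻⁴ s⁻¹
Pressure gradient: |∂P/∂n| = 500 Pa / 384000 m = 1.30×10⁻³ Pa/m
Geostrophic balance (pressure-gradient force = Coriolis force):
V_g = (1/(fρ)) |∂P/∂n| = 1.30×10⁻³ / (1.24×10⁻⁴ × 0.966) = 10.9 m/s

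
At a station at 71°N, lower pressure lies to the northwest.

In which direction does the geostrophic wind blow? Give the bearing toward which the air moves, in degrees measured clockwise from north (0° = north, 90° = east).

The pressure-gradient force points toward the northwest (bearing 315°).
Geostrophic balance: in the Northern Hemisphere the Coriolis force deflects motion to the right, so the geostrophic wind blows 90° to the right of the pressure-gradient force (low pressure on the left).
Rotating 315° by 90° clockwise gives 045° — the wind blows toward the northeast.

045°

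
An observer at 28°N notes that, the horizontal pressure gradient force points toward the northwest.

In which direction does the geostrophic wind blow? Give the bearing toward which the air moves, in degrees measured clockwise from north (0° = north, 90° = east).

The pressure-gradient force points toward the northwest (bearing 315°).
Geostrophic balance: in the Northern Hemisphere the Coriolis force deflects motion to the right, so the geostrophic wind blows 90° to the right of the pressure-gradient force (low pressure on the left).
Rotating 315° by 90° clockwise gives 045° — the wind blows toward the northeast.

045°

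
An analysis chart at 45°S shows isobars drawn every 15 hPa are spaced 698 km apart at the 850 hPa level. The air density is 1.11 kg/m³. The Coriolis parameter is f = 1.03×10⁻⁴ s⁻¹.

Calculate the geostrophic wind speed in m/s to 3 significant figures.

Pressure gradient: |∂P/∂n| = 1500 Pa / 698000 m = 2.15×10⁻³ Pa/m
Geostrophic balance (pressure-gradient force = Coriolis force):
V_g = (1/(fρ)) |∂P/∂n| = 2.15×10⁻³ / (1.03×10⁻⁴ × 1.11) = 18.8 m/s

18.8 m/s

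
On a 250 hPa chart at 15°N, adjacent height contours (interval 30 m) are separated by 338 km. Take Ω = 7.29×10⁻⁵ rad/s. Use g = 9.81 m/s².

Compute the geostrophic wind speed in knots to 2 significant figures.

Coriolis parameter at 15°N:
f = 2Ω sin φ = 2 × 7.29×10⁻⁵ × sin 15° = 3.77×10⁻⁵ s⁻¹
Height gradient: |∂Z/∂n| = 30 m / 338000 m = 8.88×10⁻⁵
On a pressure surface, geostrophic balance gives V_g = (g/f)|∂Z/∂n|:
V_g = 9.81 × 8.88×10⁻⁵ / 3.77×10⁻⁵ = 23.1 m/s
Converting: 23.1 m/s × 1.944 = 45 knots

45 knots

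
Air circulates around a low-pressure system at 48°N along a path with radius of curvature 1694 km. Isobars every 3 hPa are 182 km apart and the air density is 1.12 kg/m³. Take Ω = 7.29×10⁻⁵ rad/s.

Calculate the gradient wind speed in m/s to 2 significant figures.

Coriolis parameter at 48°N:
f = 2Ω sin φ = 2 × 7.29×10⁻⁵ × sin 48° = 1.08×10⁻⁴ s⁻¹
Pressure gradient: |∂P/∂n| = 300 Pa / 182000 m = 1.65×10⁻³ Pa/m
Geostrophic speed: V_g = |∂P/∂n|/(fρ) = 1.65×10⁻³/(1.08×10⁻⁴ × 1.12) = 13.6 m/s
Around a low, centrifugal force acts outward with Coriolis, so pressure-gradient force balances both:
(1/ρ)|∂P/∂n| = fV + V²/R  →  V² + fR·V − fR·V_g = 0
With fR = 1.08×10⁻⁴ × 1694×10³ m = 184 m/s:
V = [−fR + √((fR)² + 4 fR V_g)]/2 = [−184 + √(184² + 4×184×13.6)]/2 = 12.7 m/s
Subgeostrophic (V < V_g = 13.6 m/s), as expected around a low.

13 m/s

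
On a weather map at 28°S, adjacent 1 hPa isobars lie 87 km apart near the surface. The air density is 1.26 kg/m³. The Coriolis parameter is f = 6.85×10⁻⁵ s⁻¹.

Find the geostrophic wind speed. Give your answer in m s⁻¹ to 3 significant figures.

13.3 m s⁻¹

Pressure gradient: |∂P/∂n| = 100 Pa / 87000 m = 1.15×10⁻³ Pa/m
Geostrophic balance (pressure-gradient force = Coriolis force):
V_g = (1/(fρ)) |∂P/∂n| = 1.15×10⁻³ / (6.85×10⁻⁵ × 1.26) = 13.3 m/s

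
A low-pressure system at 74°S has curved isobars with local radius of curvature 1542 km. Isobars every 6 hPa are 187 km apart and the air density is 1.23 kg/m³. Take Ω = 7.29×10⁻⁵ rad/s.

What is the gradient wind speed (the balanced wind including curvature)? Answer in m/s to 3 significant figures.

17.2 m/s

Coriolis parameter at 74°S:
f = 2Ω sin φ = 2 × 7.29×10⁻⁵ × sin 74° = 1.40×10⁻⁴ s⁻¹
Pressure gradient: |∂P/∂n| = 600 Pa / 187000 m = 3.21×10⁻³ Pa/m
Geostrophic speed: V_g = |∂P/∂n|/(fρ) = 3.21×10⁻³/(1.40×10⁻⁴ × 1.23) = 18.6 m/s
Around a low, centrifugal force acts outward with Coriolis, so pressure-gradient force balances both:
(1/ρ)|∂P/∂n| = fV + V²/R  →  V² + fR·V − fR·V_g = 0
With fR = 1.40×10⁻⁴ × 1542×10³ m = 216 m/s:
V = [−fR + √((fR)² + 4 fR V_g)]/2 = [−216 + √(216² + 4×216×18.6)]/2 = 17.2 m/s
Subgeostrophic (V < V_g = 18.6 m/s), as expected around a low.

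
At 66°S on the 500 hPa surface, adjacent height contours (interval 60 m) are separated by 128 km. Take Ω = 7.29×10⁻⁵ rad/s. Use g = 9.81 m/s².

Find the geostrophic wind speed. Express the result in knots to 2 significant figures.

67 knots

Coriolis parameter at 66°S:
f = 2Ω sin φ = 2 × 7.29×10⁻⁵ × sin 66° = 1.33×10⁻⁴ s⁻¹
Height gradient: |∂Z/∂n| = 60 m / 128000 m = 4.69×10⁻⁴
On a pressure surface, geostrophic balance gives V_g = (g/f)|∂Z/∂n|:
V_g = 9.81 × 4.69×10⁻⁴ / 1.33×10⁻⁴ = 34.5 m/s
Converting: 34.5 m/s × 1.944 = 67 knots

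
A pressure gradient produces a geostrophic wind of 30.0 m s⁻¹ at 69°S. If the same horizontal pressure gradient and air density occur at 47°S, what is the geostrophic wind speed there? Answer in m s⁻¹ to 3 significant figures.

With the same pressure gradient and density, V_g ∝ 1/f ∝ 1/sin φ.
V₂ = V₁ · sin φ₁ / sin φ₂ = 30.0 × sin 69° / sin 47°
V₂ = 30.0 × 0.9336/0.7314 = 38.3 m s⁻¹

38.3 m s⁻¹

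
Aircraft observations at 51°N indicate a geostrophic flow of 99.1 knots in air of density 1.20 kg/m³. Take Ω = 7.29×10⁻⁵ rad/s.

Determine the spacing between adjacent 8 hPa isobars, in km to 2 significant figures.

Coriolis parameter at 51°N:
f = 2Ω sin φ = 2 × 7.29×10⁻⁵ × sin 51° = 1.13×10⁻⁴ s⁻¹
Wind speed in SI: 99.1 knots = 51.0 m/s
Geostrophic balance rearranged: |∂P/∂n| = f ρ V_g
|∂P/∂n| = 1.13×10⁻⁴ × 1.20 × 51.0 = 6.93×10⁻³ Pa/m
Isobar spacing: Δn = ΔP/|∂P/∂n| = 800 Pa / 6.93×10⁻³ Pa/m = 115408 m ≈ 120 km

120 km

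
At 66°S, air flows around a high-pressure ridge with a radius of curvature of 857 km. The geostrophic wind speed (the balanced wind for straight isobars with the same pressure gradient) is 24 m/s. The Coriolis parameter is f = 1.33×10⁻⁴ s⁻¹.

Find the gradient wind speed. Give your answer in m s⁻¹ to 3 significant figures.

34.4 m s⁻¹

Around a high, pressure-gradient force acts outward with centrifugal, so Coriolis balances both:
fV = (1/ρ)|∂P/∂n| + V²/R  →  V² − fR·V + fR·V_g = 0
With fR = 1.33×10⁻⁴ × 857×10³ m = 114 m/s:
V = [fR − √((fR)² − 4 fR V_g)]/2 = [114 − √(114² − 4×114×24)]/2 = 34.4 m/s
Supergeostrophic (V > V_g = 24 m/s), as expected around a high.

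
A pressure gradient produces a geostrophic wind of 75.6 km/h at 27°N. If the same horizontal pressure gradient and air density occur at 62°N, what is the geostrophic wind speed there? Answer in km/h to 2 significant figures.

With the same pressure gradient and density, V_g ∝ 1/f ∝ 1/sin φ.
V₂ = V₁ · sin φ₁ / sin φ₂ = 75.6 × sin 27° / sin 62°
V₂ = 75.6 × 0.4540/0.8829 = 39 km/h

39 km/h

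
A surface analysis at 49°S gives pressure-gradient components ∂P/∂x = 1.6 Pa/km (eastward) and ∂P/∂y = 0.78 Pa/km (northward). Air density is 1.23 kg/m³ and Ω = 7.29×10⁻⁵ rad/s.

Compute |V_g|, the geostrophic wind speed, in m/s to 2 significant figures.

13 m/s

Coriolis parameter at 49°S:
f = 2Ω sin φ = 2 × 7.29×10⁻⁵ × sin 49° = 1.10×10⁻⁴ s⁻¹
In the Southern Hemisphere f is negative: f = −1.10×10⁻⁴ s⁻¹.
Component geostrophic relations (x east, y north):
u_g = −(1/(fρ)) ∂P/∂y,  v_g = (1/(fρ)) ∂P/∂x
u_g = −(0.78×10⁻³)/(−1.10×10⁻⁴ × 1.23) = 5.76 m/s;  v_g = (1.6×10⁻³)/(−1.10×10⁻⁴ × 1.23) = −11.8 m/s
|V_g| = √(u_g² + v_g²) = 13.2 m/s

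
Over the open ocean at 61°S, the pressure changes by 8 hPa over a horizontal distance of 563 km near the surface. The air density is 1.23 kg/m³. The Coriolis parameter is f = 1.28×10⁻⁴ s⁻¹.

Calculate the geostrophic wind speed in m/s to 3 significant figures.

Pressure gradient: |∂P/∂n| = 800 Pa / 563000 m = 1.42×10⁻³ Pa/m
Geostrophic balance (pressure-gradient force = Coriolis force):
V_g = (1/(fρ)) |∂P/∂n| = 1.42×10⁻³ / (1.28×10⁻⁴ × 1.23) = 9.03 m/s

9.03 m/s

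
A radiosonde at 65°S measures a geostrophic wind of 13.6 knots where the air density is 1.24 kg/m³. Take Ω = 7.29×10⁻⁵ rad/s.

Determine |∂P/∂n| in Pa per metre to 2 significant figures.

1.1×10⁻³ Pa/m

Coriolis parameter at 65°S:
f = 2Ω sin φ = 2 × 7.29×10⁻⁵ × sin 65° = 1.32×10⁻⁴ s⁻¹
Wind speed in SI: 13.6 knots = 7.00 m/s
Geostrophic balance rearranged: |∂P/∂n| = f ρ V_g
|∂P/∂n| = 1.32×10⁻⁴ × 1.24 × 7.00 = 1.15×10⁻³ Pa/m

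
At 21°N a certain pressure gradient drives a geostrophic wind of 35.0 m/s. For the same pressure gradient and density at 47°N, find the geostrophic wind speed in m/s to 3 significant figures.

17.2 m/s

With the same pressure gradient and density, V_g ∝ 1/f ∝ 1/sin φ.
V₂ = V₁ · sin φ₁ / sin φ₂ = 35.0 × sin 21° / sin 47°
V₂ = 35.0 × 0.3584/0.7314 = 17.2 m/s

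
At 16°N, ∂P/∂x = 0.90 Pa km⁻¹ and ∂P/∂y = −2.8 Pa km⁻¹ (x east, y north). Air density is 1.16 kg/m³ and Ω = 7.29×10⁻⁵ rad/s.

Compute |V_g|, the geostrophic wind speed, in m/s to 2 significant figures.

63 m/s

Coriolis parameter at 16°N:
f = 2Ω sin φ = 2 × 7.29×10⁻⁵ × sin 16° = 4.02×10⁻⁵ s⁻¹
Component geostrophic relations (x east, y north):
u_g = −(1/(fρ)) ∂P/∂y,  v_g = (1/(fρ)) ∂P/∂x
u_g = −(−2.8×10⁻³)/(4.02×10⁻⁵ × 1.16) = 60.1 m/s;  v_g = (0.90×10⁻³)/(4.02×10⁻⁵ × 1.16) = 19.3 m/s
|V_g| = √(u_g² + v_g²) = 63.1 m/s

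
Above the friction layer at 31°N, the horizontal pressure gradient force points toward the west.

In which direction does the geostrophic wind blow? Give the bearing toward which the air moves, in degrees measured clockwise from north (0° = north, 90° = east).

The pressure-gradient force points toward the west (bearing 270°).
Geostrophic balance: in the Northern Hemisphere the Coriolis force deflects motion to the right, so the geostrophic wind blows 90° to the right of the pressure-gradient force (low pressure on the left).
Rotating 270° by 90° clockwise gives 000° — the wind blows toward the north.

000°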